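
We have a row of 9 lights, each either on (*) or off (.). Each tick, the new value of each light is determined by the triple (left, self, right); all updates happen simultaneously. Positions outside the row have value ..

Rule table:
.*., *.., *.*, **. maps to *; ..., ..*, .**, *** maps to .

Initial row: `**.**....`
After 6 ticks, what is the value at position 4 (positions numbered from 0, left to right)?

.

.**.**...
..**.**..
...**.**.
....**.**
.....**.*
......***
position 4 holds .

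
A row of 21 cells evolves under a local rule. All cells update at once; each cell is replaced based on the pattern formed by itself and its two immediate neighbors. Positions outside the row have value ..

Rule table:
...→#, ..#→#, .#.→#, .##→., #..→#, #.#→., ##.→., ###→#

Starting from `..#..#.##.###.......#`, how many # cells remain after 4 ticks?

9

tick 1: ######.....#.########
tick 2: .####.######..######.
tick 3: #.##...####.##.####.#
tick 4: #...###.##......##..#
count of #: 9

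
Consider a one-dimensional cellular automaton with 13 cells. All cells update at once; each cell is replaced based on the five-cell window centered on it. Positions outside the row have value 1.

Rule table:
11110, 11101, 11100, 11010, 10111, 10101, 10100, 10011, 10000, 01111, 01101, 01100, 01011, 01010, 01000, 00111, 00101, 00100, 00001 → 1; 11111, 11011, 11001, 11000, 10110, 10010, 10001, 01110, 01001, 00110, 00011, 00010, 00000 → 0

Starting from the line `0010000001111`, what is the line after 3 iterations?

0011100101100
0110100110101
0011101011111

0011101011111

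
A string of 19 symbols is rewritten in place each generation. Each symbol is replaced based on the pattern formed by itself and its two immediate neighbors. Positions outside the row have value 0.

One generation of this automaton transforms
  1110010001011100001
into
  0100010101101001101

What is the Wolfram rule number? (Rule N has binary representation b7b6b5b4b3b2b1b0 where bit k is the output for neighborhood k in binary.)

position 1: 111 → 1  (bit 7 = 1)
position 2: 110 → 0  (bit 6 = 0)
position 10: 101 → 1  (bit 5 = 1)
position 3: 100 → 0  (bit 4 = 0)
position 0: 011 → 0  (bit 3 = 0)
position 5: 010 → 1  (bit 2 = 1)
position 4: 001 → 0  (bit 1 = 0)
position 7: 000 → 1  (bit 0 = 1)
bits b7..b0 = 10100101 = 165

165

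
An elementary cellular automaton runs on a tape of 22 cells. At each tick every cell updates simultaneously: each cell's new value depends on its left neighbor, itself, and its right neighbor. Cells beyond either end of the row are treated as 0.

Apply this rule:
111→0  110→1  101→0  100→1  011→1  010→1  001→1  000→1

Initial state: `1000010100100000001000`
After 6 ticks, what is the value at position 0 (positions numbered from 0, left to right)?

1111110111111111111111
1000010100000000000001
1111110111111111111111  (repeats tick 1; period 2)
tick 6: 1000010100000000000001
position 0 holds 1

1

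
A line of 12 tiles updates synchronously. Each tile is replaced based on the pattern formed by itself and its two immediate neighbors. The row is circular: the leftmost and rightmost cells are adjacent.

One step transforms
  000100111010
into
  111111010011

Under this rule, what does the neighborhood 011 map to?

At position 6 the neighborhood is 011; the next row has 0 there.

0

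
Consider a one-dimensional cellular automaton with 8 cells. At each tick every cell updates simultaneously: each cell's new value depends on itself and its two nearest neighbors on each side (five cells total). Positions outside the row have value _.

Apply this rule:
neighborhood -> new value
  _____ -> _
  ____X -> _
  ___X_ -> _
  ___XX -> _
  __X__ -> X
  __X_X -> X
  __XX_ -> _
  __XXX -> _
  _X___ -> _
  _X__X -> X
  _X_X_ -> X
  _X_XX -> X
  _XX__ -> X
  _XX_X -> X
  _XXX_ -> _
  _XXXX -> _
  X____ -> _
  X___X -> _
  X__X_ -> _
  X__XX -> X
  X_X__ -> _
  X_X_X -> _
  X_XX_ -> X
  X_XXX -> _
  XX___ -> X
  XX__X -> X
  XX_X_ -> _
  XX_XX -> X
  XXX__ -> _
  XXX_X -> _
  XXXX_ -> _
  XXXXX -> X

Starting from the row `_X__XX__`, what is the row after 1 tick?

_XXX_XX_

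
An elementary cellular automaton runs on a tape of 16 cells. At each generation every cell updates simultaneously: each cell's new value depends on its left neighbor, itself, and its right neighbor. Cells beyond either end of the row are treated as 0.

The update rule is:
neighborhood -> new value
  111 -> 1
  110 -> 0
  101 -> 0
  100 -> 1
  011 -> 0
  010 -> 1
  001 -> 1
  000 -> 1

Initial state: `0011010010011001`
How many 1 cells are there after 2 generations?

1100011111100111
0011101111011010
count of 1: 10

10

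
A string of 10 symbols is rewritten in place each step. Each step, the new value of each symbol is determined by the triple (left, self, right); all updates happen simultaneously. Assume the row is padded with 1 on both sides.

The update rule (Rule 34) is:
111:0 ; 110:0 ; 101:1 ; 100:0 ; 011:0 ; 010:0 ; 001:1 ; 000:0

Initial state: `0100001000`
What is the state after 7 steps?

0001010101

1000010001
0000100010
0001000101
0010001010
0100010101
1000101010
0001010101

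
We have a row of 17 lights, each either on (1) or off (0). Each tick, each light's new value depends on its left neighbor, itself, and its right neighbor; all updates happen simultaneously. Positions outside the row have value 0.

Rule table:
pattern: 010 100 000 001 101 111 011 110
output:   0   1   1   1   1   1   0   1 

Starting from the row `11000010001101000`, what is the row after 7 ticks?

01010101111101110

tick 1: 01111101110110111
tick 2: 10111110111011011
tick 3: 01011111011101101
tick 4: 10101111101110110
tick 5: 01010111110111011
tick 6: 10101011111011101
tick 7: 01010101111101110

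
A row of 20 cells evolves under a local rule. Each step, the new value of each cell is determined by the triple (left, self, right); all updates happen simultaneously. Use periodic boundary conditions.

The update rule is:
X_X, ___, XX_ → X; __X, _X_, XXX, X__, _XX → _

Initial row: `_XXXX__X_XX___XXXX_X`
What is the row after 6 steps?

X___X___X_X_X____XX_
__X___X__X_X__XX__XX
____X_____X____X___X
_XX___XXX___XX___X__
__X_X___X_X__X_X___X
___X__X__X____X__X__

___X__X__X____X__X__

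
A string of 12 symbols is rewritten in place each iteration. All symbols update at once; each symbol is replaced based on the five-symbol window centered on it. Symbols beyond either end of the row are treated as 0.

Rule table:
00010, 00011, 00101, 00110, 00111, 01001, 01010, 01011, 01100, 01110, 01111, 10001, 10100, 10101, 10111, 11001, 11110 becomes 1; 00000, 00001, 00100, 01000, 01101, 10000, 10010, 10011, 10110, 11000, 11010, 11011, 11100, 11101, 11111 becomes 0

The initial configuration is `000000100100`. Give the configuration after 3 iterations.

000001010000
000011110000
000111100000

000111100000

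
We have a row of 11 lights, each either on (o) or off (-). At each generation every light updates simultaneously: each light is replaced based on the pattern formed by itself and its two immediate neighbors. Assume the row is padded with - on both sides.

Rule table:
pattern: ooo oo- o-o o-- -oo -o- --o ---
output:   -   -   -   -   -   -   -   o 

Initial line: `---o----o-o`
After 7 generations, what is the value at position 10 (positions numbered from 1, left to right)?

oo---oo----
---o----ooo
oo---oo----  (repeats generation 1; period 2)
generation 7: oo---oo----
position 10 holds -

-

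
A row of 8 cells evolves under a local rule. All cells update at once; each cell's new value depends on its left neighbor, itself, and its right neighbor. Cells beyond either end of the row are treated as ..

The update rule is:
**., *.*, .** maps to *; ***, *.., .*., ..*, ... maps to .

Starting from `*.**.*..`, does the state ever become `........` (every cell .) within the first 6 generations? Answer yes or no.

.****...
.*..*...
........
all cells are . at generation 3

yes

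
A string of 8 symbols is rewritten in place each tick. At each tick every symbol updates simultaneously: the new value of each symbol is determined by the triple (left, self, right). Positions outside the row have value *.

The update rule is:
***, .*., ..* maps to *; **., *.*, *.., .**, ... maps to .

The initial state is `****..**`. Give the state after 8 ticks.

.*....*.

tick 1: ***..*.*
tick 2: **..**..
tick 3: *..*...*
tick 4: ..**..*.
tick 5: .*...**.
tick 6: .*..*...
tick 7: .*.**..*
tick 8: .*....*.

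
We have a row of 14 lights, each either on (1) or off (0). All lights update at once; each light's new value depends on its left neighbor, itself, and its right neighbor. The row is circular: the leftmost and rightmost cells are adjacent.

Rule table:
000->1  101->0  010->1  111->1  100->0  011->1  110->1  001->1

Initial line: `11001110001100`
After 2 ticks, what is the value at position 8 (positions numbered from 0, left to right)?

1

11011110111101
11011110111101
position 8 holds 1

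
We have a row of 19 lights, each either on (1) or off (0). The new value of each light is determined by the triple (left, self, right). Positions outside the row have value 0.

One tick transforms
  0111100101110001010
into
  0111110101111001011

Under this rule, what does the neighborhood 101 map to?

At position 8 the neighborhood is 101; the next row has 0 there.

0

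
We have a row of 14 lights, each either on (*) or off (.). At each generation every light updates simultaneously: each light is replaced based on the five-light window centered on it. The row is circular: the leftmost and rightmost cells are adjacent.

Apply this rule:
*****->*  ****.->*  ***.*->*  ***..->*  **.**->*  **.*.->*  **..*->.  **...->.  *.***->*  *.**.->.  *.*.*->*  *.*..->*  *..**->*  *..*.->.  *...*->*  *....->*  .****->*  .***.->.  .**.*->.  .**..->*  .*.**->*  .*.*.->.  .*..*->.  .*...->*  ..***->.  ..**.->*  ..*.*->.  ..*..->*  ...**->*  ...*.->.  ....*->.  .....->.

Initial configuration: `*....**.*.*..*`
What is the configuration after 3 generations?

****..*.*.****

*.*.**.**.*.**
****..*..****.
****..*.*.****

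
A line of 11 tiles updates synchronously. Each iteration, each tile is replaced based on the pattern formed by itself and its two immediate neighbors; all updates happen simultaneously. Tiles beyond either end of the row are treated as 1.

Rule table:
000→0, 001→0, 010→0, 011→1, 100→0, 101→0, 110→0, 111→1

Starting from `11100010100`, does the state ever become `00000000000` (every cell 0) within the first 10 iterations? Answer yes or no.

yes

11000000000
10000000000
00000000000
all cells are 0 at iteration 3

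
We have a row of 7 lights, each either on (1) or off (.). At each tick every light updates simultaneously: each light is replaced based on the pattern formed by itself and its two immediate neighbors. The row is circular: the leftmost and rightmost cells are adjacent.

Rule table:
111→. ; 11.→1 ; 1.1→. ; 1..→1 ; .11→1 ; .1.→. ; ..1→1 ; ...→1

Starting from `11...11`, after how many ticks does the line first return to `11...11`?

.11111.
11...11

2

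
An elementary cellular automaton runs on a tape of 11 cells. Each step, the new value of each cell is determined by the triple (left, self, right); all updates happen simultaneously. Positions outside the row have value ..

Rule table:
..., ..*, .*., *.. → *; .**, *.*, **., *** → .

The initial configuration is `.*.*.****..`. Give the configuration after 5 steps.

***......**

**.*.....**
...******..
***......**
...******..  (repeats step 2; period 2)
step 5: ***......**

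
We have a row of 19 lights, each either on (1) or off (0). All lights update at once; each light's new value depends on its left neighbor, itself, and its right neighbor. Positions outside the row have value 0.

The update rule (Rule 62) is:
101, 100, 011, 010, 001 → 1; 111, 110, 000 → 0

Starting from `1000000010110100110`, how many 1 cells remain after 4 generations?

13

1100000111101111101
1010001100011000011
1111011010110100110
1000110111101111101
count of 1: 13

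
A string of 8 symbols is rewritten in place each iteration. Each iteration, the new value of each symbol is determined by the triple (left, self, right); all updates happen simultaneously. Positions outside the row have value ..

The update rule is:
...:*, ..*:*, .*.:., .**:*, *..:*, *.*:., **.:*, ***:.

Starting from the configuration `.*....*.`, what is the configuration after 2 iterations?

..*..*..

*.****.*
..*..*..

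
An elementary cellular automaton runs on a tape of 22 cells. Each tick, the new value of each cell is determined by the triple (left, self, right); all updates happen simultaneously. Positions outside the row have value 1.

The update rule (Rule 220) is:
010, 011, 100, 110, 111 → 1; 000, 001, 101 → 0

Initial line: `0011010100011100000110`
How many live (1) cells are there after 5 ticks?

1011010110011110000110
1011010111011111000110
1011010111011111100110
1011010111011111110110
1011010111011111110110
count of 1: 16

16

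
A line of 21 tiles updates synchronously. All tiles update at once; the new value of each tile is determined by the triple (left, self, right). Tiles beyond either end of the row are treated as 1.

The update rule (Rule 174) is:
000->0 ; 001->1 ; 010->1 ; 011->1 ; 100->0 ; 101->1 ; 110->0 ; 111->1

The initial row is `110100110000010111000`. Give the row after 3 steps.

110110000011111000111

101101100000111110001
011011000001111100011
110110000011111000111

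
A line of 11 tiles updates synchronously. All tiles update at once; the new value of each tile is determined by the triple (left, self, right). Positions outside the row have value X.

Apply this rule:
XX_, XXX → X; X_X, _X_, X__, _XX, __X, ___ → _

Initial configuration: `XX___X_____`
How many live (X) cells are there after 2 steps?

2

step 1: XX_________
step 2: XX_________
count of X: 2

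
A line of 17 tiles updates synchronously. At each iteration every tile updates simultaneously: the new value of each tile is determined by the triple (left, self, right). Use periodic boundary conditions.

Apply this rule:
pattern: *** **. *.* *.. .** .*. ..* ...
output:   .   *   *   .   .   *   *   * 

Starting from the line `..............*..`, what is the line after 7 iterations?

iteration 1: ***************.*
iteration 2: ..............**.
iteration 3: **************.*.
iteration 4: .............****
iteration 5: .************...*
iteration 6: *...........*.***
iteration 7: *.************...

*.************...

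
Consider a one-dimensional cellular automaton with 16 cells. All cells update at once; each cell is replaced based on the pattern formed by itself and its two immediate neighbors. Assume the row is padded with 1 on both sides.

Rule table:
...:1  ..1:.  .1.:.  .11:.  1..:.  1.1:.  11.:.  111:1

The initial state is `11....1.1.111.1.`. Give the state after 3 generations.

generation 1: 1..11......1....
generation 2: ......1111...11.
generation 3: .1111..11..1....

.1111..11..1....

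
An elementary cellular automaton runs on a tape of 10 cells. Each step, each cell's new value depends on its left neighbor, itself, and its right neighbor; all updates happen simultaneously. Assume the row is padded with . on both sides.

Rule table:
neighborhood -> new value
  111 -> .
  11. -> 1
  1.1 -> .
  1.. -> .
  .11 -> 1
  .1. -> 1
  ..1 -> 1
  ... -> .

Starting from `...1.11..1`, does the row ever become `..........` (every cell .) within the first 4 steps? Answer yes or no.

step 1: ..11.11.11
step 2: .111.11.11
step 3: 11.1.11.11
step 4: 11.1.11.11
step 4 is 11.1.11.11, still not uniform .

no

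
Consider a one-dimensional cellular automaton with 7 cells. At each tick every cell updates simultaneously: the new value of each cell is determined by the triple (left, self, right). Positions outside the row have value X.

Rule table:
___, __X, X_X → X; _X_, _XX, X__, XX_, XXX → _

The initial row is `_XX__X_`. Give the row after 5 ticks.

X___X_X
__XX_X_
_X__X_X
X__X_X_
__X_X_X

__X_X_X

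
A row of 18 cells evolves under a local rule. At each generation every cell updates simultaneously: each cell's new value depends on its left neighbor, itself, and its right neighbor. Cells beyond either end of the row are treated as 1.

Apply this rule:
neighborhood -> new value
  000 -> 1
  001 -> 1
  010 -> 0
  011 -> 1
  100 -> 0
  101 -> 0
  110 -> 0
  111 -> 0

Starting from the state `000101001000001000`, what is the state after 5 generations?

010001100011001111

011000010011110011
010011100110000110
000110001100111100
011100111001100001
010001100011001111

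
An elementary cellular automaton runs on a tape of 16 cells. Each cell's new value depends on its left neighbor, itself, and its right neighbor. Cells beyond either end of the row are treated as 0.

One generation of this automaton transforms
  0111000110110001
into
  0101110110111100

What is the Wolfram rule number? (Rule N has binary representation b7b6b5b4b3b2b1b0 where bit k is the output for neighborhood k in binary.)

89

position 2: 111 → 0  (bit 7 = 0)
position 3: 110 → 1  (bit 6 = 1)
position 9: 101 → 0  (bit 5 = 0)
position 4: 100 → 1  (bit 4 = 1)
position 1: 011 → 1  (bit 3 = 1)
position 15: 010 → 0  (bit 2 = 0)
position 0: 001 → 0  (bit 1 = 0)
position 5: 000 → 1  (bit 0 = 1)
bits b7..b0 = 01011001 = 89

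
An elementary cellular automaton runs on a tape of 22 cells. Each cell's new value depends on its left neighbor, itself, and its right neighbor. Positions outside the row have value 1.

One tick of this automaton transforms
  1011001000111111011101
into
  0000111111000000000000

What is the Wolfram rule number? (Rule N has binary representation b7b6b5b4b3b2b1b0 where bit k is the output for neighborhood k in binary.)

position 11: 111 → 0  (bit 7 = 0)
position 0: 110 → 0  (bit 6 = 0)
position 1: 101 → 0  (bit 5 = 0)
position 4: 100 → 1  (bit 4 = 1)
position 2: 011 → 0  (bit 3 = 0)
position 6: 010 → 1  (bit 2 = 1)
position 5: 001 → 1  (bit 1 = 1)
position 8: 000 → 1  (bit 0 = 1)
bits b7..b0 = 00010111 = 23

23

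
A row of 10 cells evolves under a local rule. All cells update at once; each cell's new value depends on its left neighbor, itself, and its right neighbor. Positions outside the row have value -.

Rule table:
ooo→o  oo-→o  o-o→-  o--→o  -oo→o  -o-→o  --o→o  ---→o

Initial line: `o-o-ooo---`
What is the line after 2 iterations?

o-o-oooooo

o-o-oooooo
o-o-oooooo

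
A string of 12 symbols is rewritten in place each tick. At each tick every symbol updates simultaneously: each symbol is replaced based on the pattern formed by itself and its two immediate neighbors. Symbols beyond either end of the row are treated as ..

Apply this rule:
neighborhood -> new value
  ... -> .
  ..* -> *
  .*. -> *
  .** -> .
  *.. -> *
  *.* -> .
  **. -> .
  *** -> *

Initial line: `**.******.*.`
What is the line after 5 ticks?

******..*.*.

....****..**
...*.**.**..
..**......*.
.*..*....***
******..*.*.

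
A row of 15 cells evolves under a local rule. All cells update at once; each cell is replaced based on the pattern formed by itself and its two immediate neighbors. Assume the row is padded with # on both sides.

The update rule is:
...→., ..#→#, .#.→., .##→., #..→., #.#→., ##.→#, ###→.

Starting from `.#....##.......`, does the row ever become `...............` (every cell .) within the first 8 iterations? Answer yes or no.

no

iteration 1: .....#.#......#
iteration 2: ....#........#.
iteration 3: ...#........#..
iteration 4: ..#........#..#
iteration 5: .#........#..#.
iteration 6: .........#..#..
iteration 7: ........#..#..#
iteration 8: .......#..#..#.
iteration 8 is .......#..#..#., still not uniform .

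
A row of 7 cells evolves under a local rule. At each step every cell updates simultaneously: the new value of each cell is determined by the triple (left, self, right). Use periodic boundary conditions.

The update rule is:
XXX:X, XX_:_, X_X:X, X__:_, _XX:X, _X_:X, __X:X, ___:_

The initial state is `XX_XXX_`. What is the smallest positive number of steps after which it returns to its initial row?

step 1: X_XXX_X
step 2: _XXX_XX
step 3: XXX_XX_
step 4: XX_XX_X
step 5: X_XX_XX
step 6: _XX_XXX
step 7: XX_XXX_

7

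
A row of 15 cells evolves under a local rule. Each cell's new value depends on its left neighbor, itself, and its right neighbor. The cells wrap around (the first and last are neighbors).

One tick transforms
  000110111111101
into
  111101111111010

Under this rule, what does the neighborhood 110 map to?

At position 4 the neighborhood is 110; the next row has 0 there.

0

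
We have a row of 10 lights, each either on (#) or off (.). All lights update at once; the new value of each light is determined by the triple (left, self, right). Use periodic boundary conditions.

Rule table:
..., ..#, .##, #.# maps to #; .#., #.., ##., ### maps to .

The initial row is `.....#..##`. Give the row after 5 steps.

.####..##.
##....##..
#..####..#
..##....##
.##..####.

.##..####.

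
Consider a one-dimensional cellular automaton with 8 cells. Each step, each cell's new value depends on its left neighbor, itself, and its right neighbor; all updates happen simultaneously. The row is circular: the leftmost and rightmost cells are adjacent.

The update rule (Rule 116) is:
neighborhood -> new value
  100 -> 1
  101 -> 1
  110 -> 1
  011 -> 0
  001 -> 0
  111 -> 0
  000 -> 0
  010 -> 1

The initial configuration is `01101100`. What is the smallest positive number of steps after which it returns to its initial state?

00110110
00011011
10001101
11000110
01100011
10110001
11011000
01101100

8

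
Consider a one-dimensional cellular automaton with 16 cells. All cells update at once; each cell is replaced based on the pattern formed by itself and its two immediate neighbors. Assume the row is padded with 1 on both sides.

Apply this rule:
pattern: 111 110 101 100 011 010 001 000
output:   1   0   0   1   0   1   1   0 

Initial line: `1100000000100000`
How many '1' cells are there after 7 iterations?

9

1010000001110001
0011000010101010
1100100110101010
1011111000101010
0001110101101010
1010100100001010
0010111110011010
count of 1: 9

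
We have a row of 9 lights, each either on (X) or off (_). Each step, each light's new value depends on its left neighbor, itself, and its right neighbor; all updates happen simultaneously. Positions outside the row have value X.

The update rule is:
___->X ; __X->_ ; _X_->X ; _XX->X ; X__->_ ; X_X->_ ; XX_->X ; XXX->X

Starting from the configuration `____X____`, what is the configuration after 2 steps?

step 1: _XX_X_XX_
step 2: _XX_X_XX_

_XX_X_XX_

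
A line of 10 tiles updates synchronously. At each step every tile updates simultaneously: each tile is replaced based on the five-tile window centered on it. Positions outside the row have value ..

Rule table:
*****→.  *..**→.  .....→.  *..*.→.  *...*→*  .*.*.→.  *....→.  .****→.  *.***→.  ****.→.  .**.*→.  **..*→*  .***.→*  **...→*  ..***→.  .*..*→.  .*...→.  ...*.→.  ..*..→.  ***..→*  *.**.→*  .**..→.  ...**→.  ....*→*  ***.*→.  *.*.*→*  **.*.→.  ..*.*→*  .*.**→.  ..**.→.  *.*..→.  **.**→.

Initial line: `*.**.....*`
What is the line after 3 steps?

*.*.*..*..
*.*.......
*.........

*.........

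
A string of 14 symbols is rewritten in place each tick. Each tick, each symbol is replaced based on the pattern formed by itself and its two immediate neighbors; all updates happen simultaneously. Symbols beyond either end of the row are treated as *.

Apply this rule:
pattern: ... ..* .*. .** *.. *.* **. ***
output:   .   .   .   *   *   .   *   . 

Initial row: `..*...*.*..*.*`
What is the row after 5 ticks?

*..*.....*...*
**..*.....*..*
.**..*.....*.*
.***..*......*
.*.**..*.....*

.*.**..*.....*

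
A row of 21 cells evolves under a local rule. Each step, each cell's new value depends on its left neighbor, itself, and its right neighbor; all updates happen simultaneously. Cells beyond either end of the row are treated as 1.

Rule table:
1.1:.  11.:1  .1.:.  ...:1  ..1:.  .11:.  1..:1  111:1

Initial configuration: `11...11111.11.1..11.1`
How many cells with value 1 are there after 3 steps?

1111..1111..1..1..1..
11111..1111..1..1..1.
111111..1111..1..1...
count of 1: 12

12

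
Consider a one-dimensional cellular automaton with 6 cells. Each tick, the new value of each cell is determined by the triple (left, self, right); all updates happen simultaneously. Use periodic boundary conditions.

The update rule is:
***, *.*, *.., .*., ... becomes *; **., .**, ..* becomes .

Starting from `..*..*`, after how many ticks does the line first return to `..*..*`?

tick 1: *.**.*
tick 2: .*..*.
tick 3: .**.**
tick 4: *..*..
tick 5: **.**.
tick 6: ..*..*

6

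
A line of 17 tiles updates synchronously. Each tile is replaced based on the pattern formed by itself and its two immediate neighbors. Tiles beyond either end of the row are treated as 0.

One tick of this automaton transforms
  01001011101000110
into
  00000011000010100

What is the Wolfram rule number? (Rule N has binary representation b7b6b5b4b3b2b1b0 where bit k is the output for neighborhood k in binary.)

position 7: 111 → 1  (bit 7 = 1)
position 8: 110 → 0  (bit 6 = 0)
position 5: 101 → 0  (bit 5 = 0)
position 2: 100 → 0  (bit 4 = 0)
position 6: 011 → 1  (bit 3 = 1)
position 1: 010 → 0  (bit 2 = 0)
position 0: 001 → 0  (bit 1 = 0)
position 12: 000 → 1  (bit 0 = 1)
bits b7..b0 = 10001001 = 137

137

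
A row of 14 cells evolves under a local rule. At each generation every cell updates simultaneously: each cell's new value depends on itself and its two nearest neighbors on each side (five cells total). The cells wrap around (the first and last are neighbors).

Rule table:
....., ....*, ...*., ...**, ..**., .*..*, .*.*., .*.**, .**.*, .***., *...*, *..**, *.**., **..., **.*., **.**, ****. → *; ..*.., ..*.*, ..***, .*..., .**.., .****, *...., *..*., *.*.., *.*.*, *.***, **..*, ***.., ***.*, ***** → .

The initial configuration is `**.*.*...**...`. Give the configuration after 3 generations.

generation 1: ***.*..***.***
generation 2: .*.*.**.*.*...
generation 3: *.*.****.*...*

*.*.****.*...*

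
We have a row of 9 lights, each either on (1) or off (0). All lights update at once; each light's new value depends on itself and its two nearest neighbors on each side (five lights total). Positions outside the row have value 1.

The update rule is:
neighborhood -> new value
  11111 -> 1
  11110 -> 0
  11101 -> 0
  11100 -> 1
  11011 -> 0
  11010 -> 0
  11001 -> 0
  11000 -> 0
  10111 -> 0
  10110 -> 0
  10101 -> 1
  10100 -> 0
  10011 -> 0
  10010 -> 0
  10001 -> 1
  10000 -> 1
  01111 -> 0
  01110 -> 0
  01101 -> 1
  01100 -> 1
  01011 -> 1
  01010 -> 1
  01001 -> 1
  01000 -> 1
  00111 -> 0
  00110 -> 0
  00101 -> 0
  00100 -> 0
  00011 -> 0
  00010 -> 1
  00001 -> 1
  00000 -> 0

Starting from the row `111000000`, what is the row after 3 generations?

000100100

generation 1: 101010010
generation 2: 001101001
generation 3: 000100100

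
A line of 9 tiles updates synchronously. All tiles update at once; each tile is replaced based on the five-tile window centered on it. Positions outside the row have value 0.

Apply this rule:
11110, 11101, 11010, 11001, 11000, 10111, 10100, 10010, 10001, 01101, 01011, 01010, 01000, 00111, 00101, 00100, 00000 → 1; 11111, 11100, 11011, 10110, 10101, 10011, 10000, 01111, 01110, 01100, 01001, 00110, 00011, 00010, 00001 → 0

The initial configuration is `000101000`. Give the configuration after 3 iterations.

100111101
100101111
101111010

101111010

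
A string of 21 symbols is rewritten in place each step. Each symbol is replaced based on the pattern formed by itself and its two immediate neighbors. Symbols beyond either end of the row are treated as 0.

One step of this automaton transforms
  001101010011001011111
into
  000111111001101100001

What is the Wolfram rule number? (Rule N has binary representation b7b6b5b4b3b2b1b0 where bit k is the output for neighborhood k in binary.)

position 17: 111 → 0  (bit 7 = 0)
position 3: 110 → 1  (bit 6 = 1)
position 4: 101 → 1  (bit 5 = 1)
position 8: 100 → 1  (bit 4 = 1)
position 2: 011 → 0  (bit 3 = 0)
position 5: 010 → 1  (bit 2 = 1)
position 1: 001 → 0  (bit 1 = 0)
position 0: 000 → 0  (bit 0 = 0)
bits b7..b0 = 01110100 = 116

116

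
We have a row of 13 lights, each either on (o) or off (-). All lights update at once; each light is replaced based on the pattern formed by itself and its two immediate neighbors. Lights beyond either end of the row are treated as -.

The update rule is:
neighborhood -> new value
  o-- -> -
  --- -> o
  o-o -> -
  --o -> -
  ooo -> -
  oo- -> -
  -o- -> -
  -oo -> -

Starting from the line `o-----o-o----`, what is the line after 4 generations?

--ooo-----ooo
o-----ooo----
--ooo-----ooo  (repeats generation 1; period 2)
generation 4: o-----ooo----

o-----ooo----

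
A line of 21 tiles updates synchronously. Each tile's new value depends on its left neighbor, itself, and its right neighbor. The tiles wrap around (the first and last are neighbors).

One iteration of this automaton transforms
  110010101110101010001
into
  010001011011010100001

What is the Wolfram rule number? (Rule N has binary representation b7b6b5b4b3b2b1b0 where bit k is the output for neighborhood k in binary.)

position 0: 111 → 0  (bit 7 = 0)
position 1: 110 → 1  (bit 6 = 1)
position 5: 101 → 1  (bit 5 = 1)
position 2: 100 → 0  (bit 4 = 0)
position 8: 011 → 1  (bit 3 = 1)
position 4: 010 → 0  (bit 2 = 0)
position 3: 001 → 0  (bit 1 = 0)
position 18: 000 → 0  (bit 0 = 0)
bits b7..b0 = 01101000 = 104

104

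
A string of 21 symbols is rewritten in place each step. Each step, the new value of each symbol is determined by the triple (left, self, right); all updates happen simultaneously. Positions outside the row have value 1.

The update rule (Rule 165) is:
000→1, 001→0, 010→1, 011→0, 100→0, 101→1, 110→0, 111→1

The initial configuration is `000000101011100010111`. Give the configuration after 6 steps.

000111111001011000100

011110111101001011011
101101011011001100101
010011100100000000110
110001000101111110001
100101010110111100100
000111111001011000100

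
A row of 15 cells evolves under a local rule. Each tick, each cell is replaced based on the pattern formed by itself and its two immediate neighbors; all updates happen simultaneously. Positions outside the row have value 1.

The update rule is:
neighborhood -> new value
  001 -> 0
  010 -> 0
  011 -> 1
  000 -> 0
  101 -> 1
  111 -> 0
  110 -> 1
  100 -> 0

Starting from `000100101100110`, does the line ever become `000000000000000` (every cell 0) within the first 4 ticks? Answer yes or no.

yes

000000011100111
000000010100100
000000001000000
000000000000000
all cells are 0 at tick 4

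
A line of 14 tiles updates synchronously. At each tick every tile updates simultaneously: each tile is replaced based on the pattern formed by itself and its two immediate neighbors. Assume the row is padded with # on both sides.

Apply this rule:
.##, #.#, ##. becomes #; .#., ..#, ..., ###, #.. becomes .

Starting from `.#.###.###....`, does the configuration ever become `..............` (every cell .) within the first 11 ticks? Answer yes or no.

yes

#.##.###.#....
######.##.....
.....####.....
.....#..#.....
..............
all cells are . at tick 5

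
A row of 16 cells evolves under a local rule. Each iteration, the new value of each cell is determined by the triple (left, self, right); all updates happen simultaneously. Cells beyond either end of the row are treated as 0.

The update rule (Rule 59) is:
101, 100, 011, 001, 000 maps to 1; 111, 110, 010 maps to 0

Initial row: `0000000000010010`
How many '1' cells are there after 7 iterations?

1111111111101101
1000000000011010
0111111111110101
1100000000001010
1011111111110101
0110000000001010
1101111111110101
count of 1: 13

13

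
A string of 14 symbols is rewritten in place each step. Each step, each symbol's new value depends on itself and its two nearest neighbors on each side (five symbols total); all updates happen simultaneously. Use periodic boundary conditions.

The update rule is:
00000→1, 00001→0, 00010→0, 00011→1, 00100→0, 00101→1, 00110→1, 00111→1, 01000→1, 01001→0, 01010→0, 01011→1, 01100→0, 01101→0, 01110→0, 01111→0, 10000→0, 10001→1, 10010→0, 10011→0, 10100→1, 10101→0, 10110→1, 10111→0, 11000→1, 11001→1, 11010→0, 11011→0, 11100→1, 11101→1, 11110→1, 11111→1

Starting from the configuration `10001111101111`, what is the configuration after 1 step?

11111011100011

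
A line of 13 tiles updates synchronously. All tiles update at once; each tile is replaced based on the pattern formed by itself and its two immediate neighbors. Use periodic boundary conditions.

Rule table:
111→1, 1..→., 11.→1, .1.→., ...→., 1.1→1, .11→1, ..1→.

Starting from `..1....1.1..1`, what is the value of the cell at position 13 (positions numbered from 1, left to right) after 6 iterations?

........1....
.............
.............  (fixed point — unchanged through iteration 6)
position 13 holds .

.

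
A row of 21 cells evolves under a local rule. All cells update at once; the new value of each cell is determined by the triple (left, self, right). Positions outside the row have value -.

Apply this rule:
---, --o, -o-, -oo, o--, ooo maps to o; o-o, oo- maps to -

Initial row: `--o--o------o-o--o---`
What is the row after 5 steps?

ooooooooo-ooooooo-ooo

ooooooooooooo-ooooooo
oooooooooooo--oooooo-
ooooooooooo-ooooooo-o
oooooooooo--oooooo--o
ooooooooo-ooooooo-ooo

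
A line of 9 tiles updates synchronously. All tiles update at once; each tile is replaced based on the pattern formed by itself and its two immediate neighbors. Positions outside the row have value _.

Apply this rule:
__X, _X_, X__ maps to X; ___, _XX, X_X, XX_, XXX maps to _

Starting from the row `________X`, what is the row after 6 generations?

_______XX
______X__
_____XXX_
____X___X
___XXX_XX
__X______

__X______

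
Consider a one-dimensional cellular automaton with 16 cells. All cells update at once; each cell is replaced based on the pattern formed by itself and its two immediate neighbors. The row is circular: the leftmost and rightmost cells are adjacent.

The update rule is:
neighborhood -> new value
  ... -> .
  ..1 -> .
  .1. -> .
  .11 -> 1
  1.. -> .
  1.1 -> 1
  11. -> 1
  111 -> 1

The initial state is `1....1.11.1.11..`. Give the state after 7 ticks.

tick 1: ......1111.111..
tick 2: ......11111111..
tick 3: ......11111111..  (fixed point — unchanged through tick 7)

......11111111..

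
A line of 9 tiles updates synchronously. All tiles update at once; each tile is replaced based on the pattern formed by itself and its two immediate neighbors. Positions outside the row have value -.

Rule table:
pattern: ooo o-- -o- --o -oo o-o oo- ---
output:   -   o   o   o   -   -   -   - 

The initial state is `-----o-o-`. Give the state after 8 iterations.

-----o---

----oo-oo
---o-----
--ooo----
-o---o---
ooo-ooo--
-------o-
------ooo
-----o---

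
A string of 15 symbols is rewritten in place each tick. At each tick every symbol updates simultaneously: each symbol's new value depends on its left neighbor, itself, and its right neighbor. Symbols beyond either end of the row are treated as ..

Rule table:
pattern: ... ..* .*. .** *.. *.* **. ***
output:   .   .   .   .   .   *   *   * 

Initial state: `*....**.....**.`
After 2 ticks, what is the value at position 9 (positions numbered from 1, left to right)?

......*......*.
...............
position 9 holds .

.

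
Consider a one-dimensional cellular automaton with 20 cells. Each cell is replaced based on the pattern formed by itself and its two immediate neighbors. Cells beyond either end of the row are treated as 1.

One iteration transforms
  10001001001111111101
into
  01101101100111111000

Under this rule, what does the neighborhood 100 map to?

At position 1 the neighborhood is 100; the next row has 1 there.

1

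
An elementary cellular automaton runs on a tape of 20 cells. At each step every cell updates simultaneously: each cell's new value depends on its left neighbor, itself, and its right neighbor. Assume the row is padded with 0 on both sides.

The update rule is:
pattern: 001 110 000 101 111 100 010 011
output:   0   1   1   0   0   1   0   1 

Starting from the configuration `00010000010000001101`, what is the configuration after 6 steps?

11101100000010111011

11001111001111101100
11101001101000101111
10100101100110001001
00010001110111100100
11001101010100110011
11101100000010111011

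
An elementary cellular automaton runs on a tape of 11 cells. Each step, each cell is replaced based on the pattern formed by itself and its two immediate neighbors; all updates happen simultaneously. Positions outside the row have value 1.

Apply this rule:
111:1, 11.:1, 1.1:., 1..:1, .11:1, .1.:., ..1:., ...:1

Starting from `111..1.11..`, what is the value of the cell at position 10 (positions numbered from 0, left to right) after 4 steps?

1111...111.
111111.111.
111111.111.  (fixed point — unchanged through step 4)
position 10 holds .

.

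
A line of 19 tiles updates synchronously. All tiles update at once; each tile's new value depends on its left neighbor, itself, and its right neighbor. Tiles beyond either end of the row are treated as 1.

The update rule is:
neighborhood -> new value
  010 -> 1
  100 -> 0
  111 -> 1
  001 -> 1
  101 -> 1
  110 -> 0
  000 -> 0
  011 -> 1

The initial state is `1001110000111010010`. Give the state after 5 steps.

step 1: 0011100001110110111
step 2: 0111000011101101111
step 3: 1110000111011011111
step 4: 1100001110110111111
step 5: 1000011101101111111

1000011101101111111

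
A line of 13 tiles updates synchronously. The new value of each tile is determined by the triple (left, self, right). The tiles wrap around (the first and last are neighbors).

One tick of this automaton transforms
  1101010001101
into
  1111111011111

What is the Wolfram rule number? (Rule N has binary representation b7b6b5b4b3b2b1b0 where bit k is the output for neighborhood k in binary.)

254

position 0: 111 → 1  (bit 7 = 1)
position 1: 110 → 1  (bit 6 = 1)
position 2: 101 → 1  (bit 5 = 1)
position 6: 100 → 1  (bit 4 = 1)
position 9: 011 → 1  (bit 3 = 1)
position 3: 010 → 1  (bit 2 = 1)
position 8: 001 → 1  (bit 1 = 1)
position 7: 000 → 0  (bit 0 = 0)
bits b7..b0 = 11111110 = 254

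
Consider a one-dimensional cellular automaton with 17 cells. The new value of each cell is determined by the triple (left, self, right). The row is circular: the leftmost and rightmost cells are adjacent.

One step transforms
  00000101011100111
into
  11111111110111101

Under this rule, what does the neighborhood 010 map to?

At position 5 the neighborhood is 010; the next row has 1 there.

1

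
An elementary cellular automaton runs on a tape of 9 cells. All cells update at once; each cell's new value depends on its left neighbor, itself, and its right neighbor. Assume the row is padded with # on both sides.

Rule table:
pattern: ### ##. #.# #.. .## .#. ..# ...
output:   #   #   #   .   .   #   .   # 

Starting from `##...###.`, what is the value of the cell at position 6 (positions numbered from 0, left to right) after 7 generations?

##.#..###
####...##
####.#..#
######...
######.#.
#########
#########
position 6 holds #

#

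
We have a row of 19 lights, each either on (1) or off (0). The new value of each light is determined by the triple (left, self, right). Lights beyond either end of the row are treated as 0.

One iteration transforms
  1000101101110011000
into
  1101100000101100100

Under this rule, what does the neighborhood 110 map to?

0

At position 7 the neighborhood is 110; the next row has 0 there.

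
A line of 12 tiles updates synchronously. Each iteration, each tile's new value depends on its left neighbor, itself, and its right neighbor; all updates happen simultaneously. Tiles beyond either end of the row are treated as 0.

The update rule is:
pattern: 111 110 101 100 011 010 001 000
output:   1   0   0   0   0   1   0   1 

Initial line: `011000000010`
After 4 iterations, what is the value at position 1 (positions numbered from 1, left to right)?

0

iteration 1: 000011111010
iteration 2: 111001110010
iteration 3: 010000100010
iteration 4: 010110101010
position 1 holds 0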